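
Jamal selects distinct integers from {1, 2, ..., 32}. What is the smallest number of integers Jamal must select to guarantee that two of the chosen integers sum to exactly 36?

19

Group the elements by complementary pair {x, 36−x}: {4,32}, {5,31}, {6,30}, …, giving 14 two-element pairs, the single value 18 (it cannot pair with itself since the integers are distinct), and 3 integers whose partner 36−x falls outside [1,32].
By pigeonhole, treating each of those 18 groups as a pigeonhole, one can pick one integer per group — 18 integers — with no two summing to 36.
The 19th integer lands in an occupied pair, forcing a sum of 36.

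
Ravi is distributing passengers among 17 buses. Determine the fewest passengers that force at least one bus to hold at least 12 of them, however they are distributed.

With 187 passengers one could put exactly 11 in each of the 17 buses, and no bus would reach 12.
Pigeonhole: one more passenger must land in a bus that already has 11, giving it 12.
So 17 × 11 + 1 = 188 passengers are required.

188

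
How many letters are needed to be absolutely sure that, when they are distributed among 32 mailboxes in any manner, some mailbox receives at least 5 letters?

With 128 letters one could put exactly 4 in each of the 32 mailboxes, and no mailbox would reach 5.
One more letter must land in a mailbox that already has 4, giving it 5.
So 32 × 4 + 1 = 129 letters are required.

129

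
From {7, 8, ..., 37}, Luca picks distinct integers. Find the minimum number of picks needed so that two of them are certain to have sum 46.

18

Group the elements by complementary pair {x, 46−x}: {9,37}, {10,36}, {11,35}, …, giving 14 two-element pairs, the single value 23 (it cannot pair with itself since the integers are distinct), and 2 integers whose partner 46−x falls outside [7,37].
By the pigeonhole principle, treating each of those 17 groups as a pigeonhole, one can pick one integer per group — 17 integers — with no two summing to 46.
The 18th integer lands in an occupied pair, forcing a sum of 46.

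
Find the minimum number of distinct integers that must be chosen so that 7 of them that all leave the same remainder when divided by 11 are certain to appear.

Pigeonhole: the 11 residue classes mod 11 are the pigeonholes.
With 66 integers one could put 6 in each residue class and have no class reach 7.
The 67th integer pushes some class to 7, so 11·6 + 1 = 67.

67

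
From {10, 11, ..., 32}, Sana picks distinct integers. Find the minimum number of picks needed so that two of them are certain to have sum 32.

A set avoiding the sum 32 can contain at most one of each pair {x, 32−x}, plus the 11 elements whose complement lies outside the range or equal to its own complement.
The integers 16, …, 32 (17 of them) are such a set: any two sum to at least 16+17 = 33 > 32.
By the pigeonhole principle, any 18th integer completes one of the 6 pairs, so 18 choices force a sum of 32.

18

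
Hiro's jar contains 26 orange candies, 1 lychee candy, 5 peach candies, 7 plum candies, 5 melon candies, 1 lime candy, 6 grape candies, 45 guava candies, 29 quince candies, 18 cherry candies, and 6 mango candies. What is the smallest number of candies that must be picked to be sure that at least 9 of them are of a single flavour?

An adversary could hand out at most 8 candies per flavour (7 flavours run out sooner): 8 + 1 + 5 + 7 + 5 + 1 + 6 + 8 + 8 + 8 + 6 = 63 candies and still no flavour has 9.
One more candy lands in a flavour already at 8, so 64 draws are enough and 63 are not.

64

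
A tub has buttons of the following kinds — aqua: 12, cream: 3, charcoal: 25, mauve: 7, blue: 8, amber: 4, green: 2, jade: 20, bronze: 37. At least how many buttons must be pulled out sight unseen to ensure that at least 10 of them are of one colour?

By the pigeonhole principle, the 9 colours are the holes; the buttons drawn are the pigeons.
To avoid 10 of any one colour, the worst case takes at most 9 of each colour, or every button of a colour that has fewer than 9.
That gives 9 + 3 + 9 + 7 + 8 + 4 + 2 + 9 + 9 = 60 buttons with no colour reaching 10.
The next button forces some colour to 10, so 60 + 1 = 61.

61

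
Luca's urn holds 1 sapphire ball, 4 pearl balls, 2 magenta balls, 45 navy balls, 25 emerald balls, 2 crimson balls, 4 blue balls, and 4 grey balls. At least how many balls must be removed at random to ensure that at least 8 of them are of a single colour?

By the pigeonhole principle, the 8 colours are the holes; the balls drawn are the pigeons.
To avoid 8 of any one colour, the worst case takes at most 7 of each colour, or every ball of a colour that has fewer than 7.
That gives 1 + 4 + 2 + 7 + 7 + 2 + 4 + 4 = 31 balls with no colour reaching 8.
The next ball forces some colour to 8, so 31 + 1 = 32.

32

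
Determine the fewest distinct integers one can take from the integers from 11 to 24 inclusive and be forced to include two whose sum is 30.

A set avoiding the sum 30 can contain at most one of each pair {x, 30−x}, plus the 6 elements whose complement lies outside the range or equal to its own complement.
The integers 15, …, 24 (10 of them) are such a set: any two sum to at least 15+16 = 31 > 30.
Any 11th integer completes one of the 4 pairs, so 11 choices force a sum of 30.

11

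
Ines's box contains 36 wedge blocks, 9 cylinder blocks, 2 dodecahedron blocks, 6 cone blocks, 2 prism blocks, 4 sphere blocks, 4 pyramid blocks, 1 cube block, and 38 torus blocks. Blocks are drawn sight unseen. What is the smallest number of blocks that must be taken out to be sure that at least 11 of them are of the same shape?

49

An adversary could hand out at most 10 blocks per shape (7 shapes run out sooner): 10 + 9 + 2 + 6 + 2 + 4 + 4 + 1 + 10 = 48 blocks and still no shape has 11.
One more block lands in a shape already at 10, so 49 draws are enough and 48 are not.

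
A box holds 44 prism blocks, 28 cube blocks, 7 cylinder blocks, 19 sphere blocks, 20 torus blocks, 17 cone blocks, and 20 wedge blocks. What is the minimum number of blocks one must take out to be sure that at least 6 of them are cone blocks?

144

In the worst case for collecting cone blocks, every non-cone block comes out first.
There are 44 + 28 + 7 + 19 + 20 + 20 = 138 non-cone blocks altogether.
After those, each further block must be cone, so 138 + 6 = 144 draws guarantee 6 cone blocks.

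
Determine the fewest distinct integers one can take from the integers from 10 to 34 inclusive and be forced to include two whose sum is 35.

Two chosen integers sum to 35 exactly when both halves of some pair {x, 35−x} with 10 ≤ x ≤ 35−x ≤ 25 are chosen — 8 such pairs.
The remaining 9 elements (those with no distinct partner in range) can never complete a 35-sum, so the worst case takes all of them and one from each pair: 9 + 8 = 17.
The 18th integer has to be the second member of some pair, so 17 + 1 = 18.

18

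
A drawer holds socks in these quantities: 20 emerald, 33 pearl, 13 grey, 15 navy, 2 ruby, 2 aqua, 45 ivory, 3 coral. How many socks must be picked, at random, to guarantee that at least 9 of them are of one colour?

The 8 colours are the holes; the socks drawn are the pigeons.
To avoid 9 of any one colour, the worst case takes at most 8 of each colour, or every sock of a colour that has fewer than 8.
That gives 8 + 8 + 8 + 8 + 2 + 2 + 8 + 3 = 47 socks with no colour reaching 9.
The next sock forces some colour to 9, so 47 + 1 = 48.

48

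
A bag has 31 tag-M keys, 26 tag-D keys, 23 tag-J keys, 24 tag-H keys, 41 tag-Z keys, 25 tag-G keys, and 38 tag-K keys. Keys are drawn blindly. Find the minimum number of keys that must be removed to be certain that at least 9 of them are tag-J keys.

In the worst case for collecting tag-J keys, every non-tag-J key comes out first.
There are 31 + 26 + 24 + 41 + 25 + 38 = 185 non-tag-J keys altogether.
After those, each further key must be tag-J, so 185 + 9 = 194 draws guarantee 9 tag-J keys.

194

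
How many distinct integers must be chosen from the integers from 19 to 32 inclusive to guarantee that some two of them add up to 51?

8

A set avoiding the sum 51 can contain at most one of each pair {x, 51−x}.
The integers 26, …, 32 (7 of them) are such a set: any two sum to at least 26+27 = 53 > 51.
By pigeonhole, any 8th integer completes one of the 7 pairs, so 8 choices force a sum of 51.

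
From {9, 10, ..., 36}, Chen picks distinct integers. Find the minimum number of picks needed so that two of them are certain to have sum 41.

17

Group the elements by complementary pair {x, 41−x}: {9,32}, {10,31}, {11,30}, …, giving 12 two-element pairs and 4 integers whose partner 41−x falls outside [9,36].
Pigeonhole: treating each of those 16 groups as a pigeonhole, one can pick one integer per group — 16 integers — with no two summing to 41.
The 17th integer lands in an occupied pair, forcing a sum of 41.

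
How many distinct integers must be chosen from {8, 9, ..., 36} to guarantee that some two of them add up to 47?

Two chosen integers sum to 47 exactly when both halves of some pair {x, 47−x} with 11 ≤ x ≤ 47−x ≤ 36 are chosen — 13 such pairs.
The remaining 3 elements (those with no distinct partner in range) can never complete a 47-sum, so the worst case takes all of them and one from each pair: 3 + 13 = 16.
By pigeonhole, the 17th integer has to be the second member of some pair, so 16 + 1 = 17.

17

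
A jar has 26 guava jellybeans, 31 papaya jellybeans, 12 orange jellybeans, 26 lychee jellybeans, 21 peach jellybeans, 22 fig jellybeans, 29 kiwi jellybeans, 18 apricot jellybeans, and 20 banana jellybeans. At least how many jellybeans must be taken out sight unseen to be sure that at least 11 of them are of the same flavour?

Put each drawn jellybean into a box by flavour. The largest draw with every box below 11 takes min(count, 10) from each flavour.
Σ min(cᵢ, 10) = 10 + 10 + 10 + 10 + 10 + 10 + 10 + 10 + 10 = 90.
Draw number 90 + 1 = 91 must push one box to 11.

91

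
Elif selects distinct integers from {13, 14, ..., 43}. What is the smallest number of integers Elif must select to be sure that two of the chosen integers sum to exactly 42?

Two chosen integers sum to 42 exactly when both halves of some pair {x, 42−x} with 13 ≤ x ≤ 42−x ≤ 29 are chosen — 8 such pairs.
The remaining 15 elements (those with no distinct partner in range) can never complete a 42-sum, so the worst case takes all of them and one from each pair: 15 + 8 = 23.
By the pigeonhole principle, the 24th integer has to be the second member of some pair, so 23 + 1 = 24.

24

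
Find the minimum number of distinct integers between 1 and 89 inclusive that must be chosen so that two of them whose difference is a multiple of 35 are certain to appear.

Integers whose pairwise differences are multiples of 35 are exactly those sharing a remainder mod 35. The 35 residue classes mod 35 are the pigeonholes.
With 35 integers one could put 1 in each residue class and have no class reach 2.
The 36th integer pushes some class to 2, so 35·1 + 1 = 36.

36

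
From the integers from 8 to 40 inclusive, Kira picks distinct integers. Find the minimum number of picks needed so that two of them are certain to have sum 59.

Group the elements by complementary pair {x, 59−x}: {19,40}, {20,39}, {21,38}, …, giving 11 two-element pairs and 11 integers whose partner 59−x falls outside [8,40].
Treating each of those 22 groups as a pigeonhole, one can pick one integer per group — 22 integers — with no two summing to 59.
The 23rd integer lands in an occupied pair, forcing a sum of 59.

23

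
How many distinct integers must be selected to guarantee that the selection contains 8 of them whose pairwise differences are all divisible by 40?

281

Integers whose pairwise differences are multiples of 40 are exactly those sharing a remainder mod 40. Pigeonhole: the 40 residue classes mod 40 are the pigeonholes.
With 280 integers one could put 7 in each residue class and have no class reach 8.
The 281st integer pushes some class to 8, so 40·7 + 1 = 281.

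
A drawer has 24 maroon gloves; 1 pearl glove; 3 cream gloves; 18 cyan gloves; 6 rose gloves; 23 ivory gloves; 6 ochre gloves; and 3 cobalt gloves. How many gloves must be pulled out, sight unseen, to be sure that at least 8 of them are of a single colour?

An adversary could hand out at most 7 gloves per colour (5 colours run out sooner): 7 + 1 + 3 + 7 + 6 + 7 + 6 + 3 = 40 gloves and still no colour has 8.
One more glove lands in a colour already at 7, so 41 draws are enough and 40 are not.

41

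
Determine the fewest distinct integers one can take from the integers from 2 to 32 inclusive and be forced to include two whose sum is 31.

A set avoiding the sum 31 can contain at most one of each pair {x, 31−x}, plus the 3 elements whose complement lies outside the range.
The integers 16, …, 32 (17 of them) are such a set: any two sum to at least 16+17 = 33 > 31.
Pigeonhole: any 18th integer completes one of the 14 pairs, so 18 choices force a sum of 31.

18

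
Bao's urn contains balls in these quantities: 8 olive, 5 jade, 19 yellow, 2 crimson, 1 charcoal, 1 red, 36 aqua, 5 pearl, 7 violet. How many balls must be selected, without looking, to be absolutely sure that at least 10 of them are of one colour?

48

By pigeonhole, put each drawn ball into a box by colour. The largest draw with every box below 10 takes min(count, 9) from each colour; colours with fewer than 9 contribute all they have.
Σ min(cᵢ, 9) = 8 + 5 + 9 + 2 + 1 + 1 + 9 + 5 + 7 = 47.
Draw number 47 + 1 = 48 must push one box to 10.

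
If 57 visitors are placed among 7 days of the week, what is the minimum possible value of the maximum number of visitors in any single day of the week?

Pigeonhole: the 7 days of the week are the holes and the 57 visitors are the pigeons.
If every day of the week held at most 8 visitors, the total would be at most 7 × 8 = 56, which is less than 57.
So some day of the week holds at least ⌈57/7⌉ = 9 visitors.

9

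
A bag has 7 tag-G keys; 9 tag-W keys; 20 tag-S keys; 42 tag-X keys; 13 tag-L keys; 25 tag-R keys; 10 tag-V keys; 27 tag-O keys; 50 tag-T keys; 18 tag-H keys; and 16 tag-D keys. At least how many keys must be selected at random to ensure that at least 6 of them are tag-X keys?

In the worst case for collecting tag-X keys, every non-tag-X key comes out first.
There are 7 + 9 + 20 + 13 + 25 + 10 + 27 + 50 + 18 + 16 = 195 non-tag-X keys altogether.
After those, each further key must be tag-X, so 195 + 6 = 201 draws guarantee 6 tag-X keys.

201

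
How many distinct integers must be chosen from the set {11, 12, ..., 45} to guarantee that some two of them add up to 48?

23

Group the elements by complementary pair {x, 48−x}: {11,37}, {12,36}, {13,35}, …, giving 13 two-element pairs; the single value 24 (it cannot pair with itself since the integers are distinct); and 8 integers whose partner 48−x falls outside [11,45].
Treating each of those 22 groups as a pigeonhole, one can pick one integer per group — 22 integers — with no two summing to 48.
The 23rd integer lands in an occupied pair, forcing a sum of 48.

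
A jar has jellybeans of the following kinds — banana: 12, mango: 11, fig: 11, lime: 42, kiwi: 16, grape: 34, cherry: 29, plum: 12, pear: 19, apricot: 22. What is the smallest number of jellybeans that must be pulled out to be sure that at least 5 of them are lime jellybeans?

In the worst case for collecting lime jellybeans, every non-lime jellybean comes out first.
There are 12 + 11 + 11 + 16 + 34 + 29 + 12 + 19 + 22 = 166 non-lime jellybeans altogether.
After those, each further jellybean must be lime, so 166 + 5 = 171 draws guarantee 5 lime jellybeans.

171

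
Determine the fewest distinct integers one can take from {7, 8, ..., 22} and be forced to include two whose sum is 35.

A set avoiding the sum 35 can contain at most one of each pair {x, 35−x}, plus the 6 elements whose complement lies outside the range.
The integers 7, …, 17 (11 of them) are such a set: any two sum to at least 7+8 = 15 and at most 16+17 = 33 < 35.
Any 12th integer completes one of the 5 pairs, so 12 choices force a sum of 35.

12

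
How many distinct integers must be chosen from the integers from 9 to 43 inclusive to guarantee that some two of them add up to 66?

Group the elements by complementary pair {x, 66−x}: {23,43}, {24,42}, {25,41}, …, giving 10 two-element pairs, the single value 33 (it cannot pair with itself since the integers are distinct), and 14 integers whose partner 66−x falls outside [9,43].
Treating each of those 25 groups as a pigeonhole, one can pick one integer per group — 25 integers — with no two summing to 66.
The 26th integer lands in an occupied pair, forcing a sum of 66.

26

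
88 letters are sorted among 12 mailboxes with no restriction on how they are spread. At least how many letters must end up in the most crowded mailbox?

8

By the pigeonhole principle, the 12 mailboxes are the holes and the 88 letters are the pigeons.
If every mailbox held at most 7 letters, the total would be at most 12 × 7 = 84, which is less than 88.
So some mailbox holds at least ⌈88/12⌉ = 8 letters.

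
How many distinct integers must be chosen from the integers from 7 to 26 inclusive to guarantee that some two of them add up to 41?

Two chosen integers sum to 41 exactly when both halves of some pair {x, 41−x} with 15 ≤ x ≤ 41−x ≤ 26 are chosen — 6 such pairs.
The remaining 8 elements (those with no distinct partner in range) can never complete a 41-sum, so the worst case takes all of them and one from each pair: 8 + 6 = 14.
The 15th integer has to be the second member of some pair, so 14 + 1 = 15.

15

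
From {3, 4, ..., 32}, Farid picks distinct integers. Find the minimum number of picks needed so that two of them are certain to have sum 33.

A set avoiding the sum 33 can contain at most one of each pair {x, 33−x}, plus the 2 elements whose complement lies outside the range.
The integers 17, …, 32 (16 of them) are such a set: any two sum to at least 17+18 = 35 > 33.
Any 17th integer completes one of the 14 pairs, so 17 choices force a sum of 33.

17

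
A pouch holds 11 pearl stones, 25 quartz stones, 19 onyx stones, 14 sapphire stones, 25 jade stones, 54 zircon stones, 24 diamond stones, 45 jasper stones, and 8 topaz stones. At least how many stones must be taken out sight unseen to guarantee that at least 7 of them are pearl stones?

221

In the worst case for collecting pearl stones, every non-pearl stone comes out first.
There are 25 + 19 + 14 + 25 + 54 + 24 + 45 + 8 = 214 non-pearl stones altogether.
After those, each further stone must be pearl, so 214 + 7 = 221 draws guarantee 7 pearl stones.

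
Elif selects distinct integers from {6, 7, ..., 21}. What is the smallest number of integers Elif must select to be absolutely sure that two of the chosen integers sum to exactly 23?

11

A set avoiding the sum 23 can contain at most one of each pair {x, 23−x}, plus the 4 elements whose complement lies outside the range.
The integers 12, …, 21 (10 of them) are such a set: any two sum to at least 12+13 = 25 > 23.
By the pigeonhole principle, any 11th integer completes one of the 6 pairs, so 11 choices force a sum of 23.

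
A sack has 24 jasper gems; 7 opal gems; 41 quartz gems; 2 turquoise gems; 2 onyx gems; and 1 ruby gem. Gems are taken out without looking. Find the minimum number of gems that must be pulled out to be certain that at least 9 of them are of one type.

29

An adversary could hand out at most 8 gems per type (4 types run out sooner): 8 + 7 + 8 + 2 + 2 + 1 = 28 gems and still no type has 9.
By pigeonhole, one more gem lands in a type already at 8, so 29 draws are enough and 28 are not.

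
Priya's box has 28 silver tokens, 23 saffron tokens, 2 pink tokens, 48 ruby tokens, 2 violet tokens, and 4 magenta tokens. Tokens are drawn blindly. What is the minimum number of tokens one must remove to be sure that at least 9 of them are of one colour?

An adversary could hand out at most 8 tokens per colour (pink, violet, magenta run out sooner): 8 + 8 + 2 + 8 + 2 + 4 = 32 tokens and still no colour has 9.
By pigeonhole, one more token lands in a colour already at 8, so 33 draws are enough and 32 are not.

33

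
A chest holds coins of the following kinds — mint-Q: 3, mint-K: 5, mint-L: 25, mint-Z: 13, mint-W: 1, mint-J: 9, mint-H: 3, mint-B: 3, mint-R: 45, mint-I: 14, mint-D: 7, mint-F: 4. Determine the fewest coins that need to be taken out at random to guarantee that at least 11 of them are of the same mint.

By the pigeonhole principle, put each drawn coin into a box by mint. The largest draw with every box below 11 takes min(count, 10) from each mint; mints with fewer than 10 contribute all they have.
Σ min(cᵢ, 10) = 3 + 5 + 10 + 10 + 1 + 9 + 3 + 3 + 10 + 10 + 7 + 4 = 75.
Draw number 75 + 1 = 76 must push one box to 11.

76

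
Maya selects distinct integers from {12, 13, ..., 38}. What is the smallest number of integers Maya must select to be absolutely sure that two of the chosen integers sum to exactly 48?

A set avoiding the sum 48 can contain at most one of each pair {x, 48−x}, plus the 3 elements whose complement lies outside the range or equal to its own complement.
The integers 24, …, 38 (15 of them) are such a set: any two sum to at least 24+25 = 49 > 48.
Pigeonhole: any 16th integer completes one of the 12 pairs, so 16 choices force a sum of 48.

16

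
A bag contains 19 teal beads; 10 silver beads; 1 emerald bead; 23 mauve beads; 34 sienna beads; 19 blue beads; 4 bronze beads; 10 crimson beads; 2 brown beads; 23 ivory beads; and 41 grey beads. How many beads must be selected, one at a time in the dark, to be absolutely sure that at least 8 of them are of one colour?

64

An adversary could hand out at most 7 beads per colour (emerald, bronze, brown run out sooner): 7 + 7 + 1 + 7 + 7 + 7 + 4 + 7 + 2 + 7 + 7 = 63 beads and still no colour has 8.
One more bead lands in a colour already at 7, so 64 draws are enough and 63 are not.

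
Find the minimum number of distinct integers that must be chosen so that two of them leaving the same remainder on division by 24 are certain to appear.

25

By pigeonhole, the 24 residue classes mod 24 are the pigeonholes.
With 24 integers one could put 1 in each residue class and have no class reach 2.
The 25th integer pushes some class to 2, so 24·1 + 1 = 25.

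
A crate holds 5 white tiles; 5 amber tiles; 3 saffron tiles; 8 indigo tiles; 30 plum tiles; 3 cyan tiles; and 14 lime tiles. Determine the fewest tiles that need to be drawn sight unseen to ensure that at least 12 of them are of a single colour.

47

The 7 colours are the holes; the tiles drawn are the pigeons.
To avoid 12 of any one colour, the worst case takes at most 11 of each colour, or every tile of a colour that has fewer than 11.
That gives 5 + 5 + 3 + 8 + 11 + 3 + 11 = 46 tiles with no colour reaching 12.
The next tile forces some colour to 12, so 46 + 1 = 47.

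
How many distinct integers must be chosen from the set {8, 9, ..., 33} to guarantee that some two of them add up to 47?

17

A set avoiding the sum 47 can contain at most one of each pair {x, 47−x}, plus the 6 elements whose complement lies outside the range.
The integers 8, …, 23 (16 of them) are such a set: any two sum to at least 8+9 = 17 and at most 22+23 = 45 < 47.
By pigeonhole, any 17th integer completes one of the 10 pairs, so 17 choices force a sum of 47.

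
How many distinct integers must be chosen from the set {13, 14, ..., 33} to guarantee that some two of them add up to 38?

16

A set avoiding the sum 38 can contain at most one of each pair {x, 38−x}, plus the 9 elements whose complement lies outside the range or equal to its own complement.
The integers 19, …, 33 (15 of them) are such a set: any two sum to at least 19+20 = 39 > 38.
Pigeonhole: any 16th integer completes one of the 6 pairs, so 16 choices force a sum of 38.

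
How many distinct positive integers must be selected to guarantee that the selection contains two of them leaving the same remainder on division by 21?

The 21 residue classes mod 21 are the pigeonholes.
With 21 integers one could put 1 in each residue class and have no class reach 2.
The 22nd integer pushes some class to 2, so 21·1 + 1 = 22.

22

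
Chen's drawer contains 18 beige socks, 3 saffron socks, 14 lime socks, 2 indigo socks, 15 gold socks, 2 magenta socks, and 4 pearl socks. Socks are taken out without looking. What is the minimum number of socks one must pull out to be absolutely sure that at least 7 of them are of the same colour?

30

Pigeonhole: put each drawn sock into a box by colour. The largest draw with every box below 7 takes min(count, 6) from each colour; colours with fewer than 6 contribute all they have.
Σ min(cᵢ, 6) = 6 + 3 + 6 + 2 + 6 + 2 + 4 = 29.
Draw number 29 + 1 = 30 must push one box to 7.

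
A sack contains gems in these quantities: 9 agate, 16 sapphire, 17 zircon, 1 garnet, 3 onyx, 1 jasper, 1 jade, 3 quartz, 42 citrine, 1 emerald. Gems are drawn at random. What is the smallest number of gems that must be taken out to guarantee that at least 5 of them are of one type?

An adversary could hand out at most 4 gems per type (6 types run out sooner): 4 + 4 + 4 + 1 + 3 + 1 + 1 + 3 + 4 + 1 = 26 gems and still no type has 5.
One more gem lands in a type already at 4, so 27 draws are enough and 26 are not.

27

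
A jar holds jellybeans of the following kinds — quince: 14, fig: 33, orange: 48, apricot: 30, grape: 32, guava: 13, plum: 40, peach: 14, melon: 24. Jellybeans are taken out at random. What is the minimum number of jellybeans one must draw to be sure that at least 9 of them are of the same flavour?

An adversary could hand out at most 8 jellybeans per flavour: 8 + 8 + 8 + 8 + 8 + 8 + 8 + 8 + 8 = 72 jellybeans and still no flavour has 9.
Pigeonhole: one more jellybean lands in a flavour already at 8, so 73 draws are enough and 72 are not.

73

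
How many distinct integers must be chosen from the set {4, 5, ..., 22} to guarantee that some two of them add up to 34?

15

Group the elements by complementary pair {x, 34−x}: {12,22}, {13,21}, {14,20}, …, giving 5 two-element pairs, the single value 17 (it cannot pair with itself since the integers are distinct), and 8 integers whose partner 34−x falls outside [4,22].
By pigeonhole, treating each of those 14 groups as a pigeonhole, one can pick one integer per group — 14 integers — with no two summing to 34.
The 15th integer lands in an occupied pair, forcing a sum of 34.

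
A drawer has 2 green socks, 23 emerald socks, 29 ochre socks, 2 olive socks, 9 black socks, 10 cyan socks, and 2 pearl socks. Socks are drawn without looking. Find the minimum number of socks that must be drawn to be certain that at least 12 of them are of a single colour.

Pigeonhole: put each drawn sock into a box by colour. The largest draw with every box below 12 takes min(count, 11) from each colour; colours with fewer than 11 contribute all they have.
Σ min(cᵢ, 11) = 2 + 11 + 11 + 2 + 9 + 10 + 2 = 47.
Draw number 47 + 1 = 48 must push one box to 12.

48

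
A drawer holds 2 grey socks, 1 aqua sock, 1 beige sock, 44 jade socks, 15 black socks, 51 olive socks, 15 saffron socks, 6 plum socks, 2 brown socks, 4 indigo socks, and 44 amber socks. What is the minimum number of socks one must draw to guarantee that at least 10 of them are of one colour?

The 11 colours are the holes; the socks drawn are the pigeons.
To avoid 10 of any one colour, the worst case takes at most 9 of each colour, or every sock of a colour that has fewer than 9.
That gives 2 + 1 + 1 + 9 + 9 + 9 + 9 + 6 + 2 + 4 + 9 = 61 socks with no colour reaching 10.
The next sock forces some colour to 10, so 61 + 1 = 62.

62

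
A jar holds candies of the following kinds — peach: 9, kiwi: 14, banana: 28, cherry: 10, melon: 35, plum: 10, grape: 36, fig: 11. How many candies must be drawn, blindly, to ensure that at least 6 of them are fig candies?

148

In the worst case for collecting fig candies, every non-fig candy comes out first.
There are 9 + 14 + 28 + 10 + 35 + 10 + 36 = 142 non-fig candies altogether.
After those, each further candy must be fig, so 142 + 6 = 148 draws guarantee 6 fig candies.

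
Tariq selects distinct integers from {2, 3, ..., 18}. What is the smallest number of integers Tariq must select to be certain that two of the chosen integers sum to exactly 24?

12

Two chosen integers sum to 24 exactly when both halves of some pair {x, 24−x} with 6 ≤ x ≤ 24−x ≤ 18 are chosen — 6 such pairs.
The remaining 5 elements (those with no distinct partner in range) can never complete a 24-sum, so the worst case takes all of them and one from each pair: 5 + 6 = 11.
The 12th integer has to be the second member of some pair, so 11 + 1 = 12.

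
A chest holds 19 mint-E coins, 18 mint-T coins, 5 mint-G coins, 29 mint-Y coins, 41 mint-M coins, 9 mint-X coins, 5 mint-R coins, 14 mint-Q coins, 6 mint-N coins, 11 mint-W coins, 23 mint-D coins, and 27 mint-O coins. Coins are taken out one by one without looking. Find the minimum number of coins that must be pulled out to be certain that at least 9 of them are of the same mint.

An adversary could hand out at most 8 coins per mint (mint-G, mint-R, mint-N run out sooner): 8 + 8 + 5 + 8 + 8 + 8 + 5 + 8 + 6 + 8 + 8 + 8 = 88 coins and still no mint has 9.
Pigeonhole: one more coin lands in a mint already at 8, so 89 draws are enough and 88 are not.

89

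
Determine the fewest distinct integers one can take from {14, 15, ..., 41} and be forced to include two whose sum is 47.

Two chosen integers sum to 47 exactly when both halves of some pair {x, 47−x} with 14 ≤ x ≤ 47−x ≤ 33 are chosen — 10 such pairs.
The remaining 8 elements (those with no distinct partner in range) can never complete a 47-sum, so the worst case takes all of them and one from each pair: 8 + 10 = 18.
Pigeonhole: the 19th integer has to be the second member of some pair, so 18 + 1 = 19.

19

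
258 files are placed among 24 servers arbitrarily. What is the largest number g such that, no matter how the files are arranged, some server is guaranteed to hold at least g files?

By pigeonhole, the 24 servers are the holes and the 258 files are the pigeons.
If every server held at most 10 files, the total would be at most 24 × 10 = 240, which is less than 258.
So some server holds at least ⌈258/24⌉ = 11 files.

11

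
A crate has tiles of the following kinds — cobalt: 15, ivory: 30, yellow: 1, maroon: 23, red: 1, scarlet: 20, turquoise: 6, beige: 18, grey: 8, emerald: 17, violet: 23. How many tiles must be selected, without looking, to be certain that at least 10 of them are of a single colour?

80

By pigeonhole, the 11 colours are the holes; the tiles drawn are the pigeons.
To avoid 10 of any one colour, the worst case takes at most 9 of each colour, or every tile of a colour that has fewer than 9.
That gives 9 + 9 + 1 + 9 + 1 + 9 + 6 + 9 + 8 + 9 + 9 = 79 tiles with no colour reaching 10.
The next tile forces some colour to 10, so 79 + 1 = 80.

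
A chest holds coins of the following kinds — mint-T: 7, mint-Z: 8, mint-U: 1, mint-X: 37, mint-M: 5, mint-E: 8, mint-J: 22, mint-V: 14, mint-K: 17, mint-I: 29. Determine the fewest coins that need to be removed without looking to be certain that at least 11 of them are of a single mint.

80

An adversary could hand out at most 10 coins per mint (5 mints run out sooner): 7 + 8 + 1 + 10 + 5 + 8 + 10 + 10 + 10 + 10 = 79 coins and still no mint has 11.
By pigeonhole, one more coin lands in a mint already at 10, so 80 draws are enough and 79 are not.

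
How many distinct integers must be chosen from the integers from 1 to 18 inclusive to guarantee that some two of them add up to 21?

Two chosen integers sum to 21 exactly when both halves of some pair {x, 21−x} with 3 ≤ x ≤ 21−x ≤ 18 are chosen — 8 such pairs.
The remaining 2 elements (those with no distinct partner in range) can never complete a 21-sum, so the worst case takes all of them and one from each pair: 2 + 8 = 10.
By the pigeonhole principle, the 11th integer has to be the second member of some pair, so 10 + 1 = 11.

11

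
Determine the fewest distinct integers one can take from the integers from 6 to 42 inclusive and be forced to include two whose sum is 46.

Two chosen integers sum to 46 exactly when both halves of some pair {x, 46−x} with 6 ≤ x ≤ 46−x ≤ 40 are chosen — 17 such pairs.
The remaining 3 elements (those with no distinct partner in range) can never complete a 46-sum, so the worst case takes all of them and one from each pair: 3 + 17 = 20.
Pigeonhole: the 21st integer has to be the second member of some pair, so 20 + 1 = 21.

21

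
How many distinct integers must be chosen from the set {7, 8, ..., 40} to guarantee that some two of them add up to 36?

24

A set avoiding the sum 36 can contain at most one of each pair {x, 36−x}, plus the 12 elements whose complement lies outside the range or equal to its own complement.
The integers 18, …, 40 (23 of them) are such a set: any two sum to at least 18+19 = 37 > 36.
Any 24th integer completes one of the 11 pairs, so 24 choices force a sum of 36.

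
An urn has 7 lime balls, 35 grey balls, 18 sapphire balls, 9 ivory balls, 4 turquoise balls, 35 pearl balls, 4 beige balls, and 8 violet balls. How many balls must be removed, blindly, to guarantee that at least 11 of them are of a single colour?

By the pigeonhole principle, put each drawn ball into a box by colour. The largest draw with every box below 11 takes min(count, 10) from each colour; colours with fewer than 10 contribute all they have.
Σ min(cᵢ, 10) = 7 + 10 + 10 + 9 + 4 + 10 + 4 + 8 = 62.
Draw number 62 + 1 = 63 must push one box to 11.

63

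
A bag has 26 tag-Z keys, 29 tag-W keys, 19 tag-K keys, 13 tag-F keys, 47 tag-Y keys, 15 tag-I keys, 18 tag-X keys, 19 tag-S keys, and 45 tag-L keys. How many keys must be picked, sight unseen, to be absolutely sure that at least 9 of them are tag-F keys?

227

In the worst case for collecting tag-F keys, every non-tag-F key comes out first.
There are 26 + 29 + 19 + 47 + 15 + 18 + 19 + 45 = 218 non-tag-F keys altogether.
After those, each further key must be tag-F, so 218 + 9 = 227 draws guarantee 9 tag-F keys.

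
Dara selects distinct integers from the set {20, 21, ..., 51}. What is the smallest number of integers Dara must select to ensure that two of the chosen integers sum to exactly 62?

Group the elements by complementary pair {x, 62−x}: {20,42}, {21,41}, {22,40}, …, giving 11 two-element pairs, the single value 31 (it cannot pair with itself since the integers are distinct), and 9 integers whose partner 62−x falls outside [20,51].
Treating each of those 21 groups as a pigeonhole, one can pick one integer per group — 21 integers — with no two summing to 62.
The 22nd integer lands in an occupied pair, forcing a sum of 62.

22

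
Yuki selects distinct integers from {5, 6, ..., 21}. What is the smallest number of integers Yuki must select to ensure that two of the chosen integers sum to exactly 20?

13

Two chosen integers sum to 20 exactly when both halves of some pair {x, 20−x} with 5 ≤ x ≤ 20−x ≤ 15 are chosen — 5 such pairs.
The remaining 7 elements (those with no distinct partner in range) can never complete a 20-sum, so the worst case takes all of them and one from each pair: 7 + 5 = 12.
By the pigeonhole principle, the 13th integer has to be the second member of some pair, so 12 + 1 = 13.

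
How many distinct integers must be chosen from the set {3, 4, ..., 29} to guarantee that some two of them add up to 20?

Two chosen integers sum to 20 exactly when both halves of some pair {x, 20−x} with 3 ≤ x ≤ 20−x ≤ 17 are chosen — 7 such pairs.
The remaining 13 elements (those with no distinct partner in range) can never complete a 20-sum, so the worst case takes all of them and one from each pair: 13 + 7 = 20.
By the pigeonhole principle, the 21st integer has to be the second member of some pair, so 20 + 1 = 21.

21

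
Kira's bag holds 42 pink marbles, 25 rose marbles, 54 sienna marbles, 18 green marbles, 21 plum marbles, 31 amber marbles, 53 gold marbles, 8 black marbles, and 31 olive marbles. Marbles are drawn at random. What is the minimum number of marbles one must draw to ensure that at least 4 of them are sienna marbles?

233

In the worst case for collecting sienna marbles, every non-sienna marble comes out first.
There are 42 + 25 + 18 + 21 + 31 + 53 + 8 + 31 = 229 non-sienna marbles altogether.
After those, each further marble must be sienna, so 229 + 4 = 233 draws guarantee 4 sienna marbles.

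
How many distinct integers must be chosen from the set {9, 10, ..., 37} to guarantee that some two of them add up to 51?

18

Two chosen integers sum to 51 exactly when both halves of some pair {x, 51−x} with 14 ≤ x ≤ 51−x ≤ 37 are chosen — 12 such pairs.
The remaining 5 elements (those with no distinct partner in range) can never complete a 51-sum, so the worst case takes all of them and one from each pair: 5 + 12 = 17.
By the pigeonhole principle, the 18th integer has to be the second member of some pair, so 17 + 1 = 18.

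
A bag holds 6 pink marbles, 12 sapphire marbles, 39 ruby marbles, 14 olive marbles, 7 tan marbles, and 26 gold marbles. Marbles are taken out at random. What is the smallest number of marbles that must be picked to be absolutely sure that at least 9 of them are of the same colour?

By pigeonhole, put each drawn marble into a box by colour. The largest draw with every box below 9 takes min(count, 8) from each colour; colours with fewer than 8 contribute all they have.
Σ min(cᵢ, 8) = 6 + 8 + 8 + 8 + 7 + 8 = 45.
Draw number 45 + 1 = 46 must push one box to 9.

46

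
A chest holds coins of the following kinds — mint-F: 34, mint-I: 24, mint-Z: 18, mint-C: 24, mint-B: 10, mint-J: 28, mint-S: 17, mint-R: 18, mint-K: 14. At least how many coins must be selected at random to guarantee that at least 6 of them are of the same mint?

46

By pigeonhole, put each drawn coin into a box by mint. The largest draw with every box below 6 takes min(count, 5) from each mint.
Σ min(cᵢ, 5) = 5 + 5 + 5 + 5 + 5 + 5 + 5 + 5 + 5 = 45.
Draw number 45 + 1 = 46 must push one box to 6.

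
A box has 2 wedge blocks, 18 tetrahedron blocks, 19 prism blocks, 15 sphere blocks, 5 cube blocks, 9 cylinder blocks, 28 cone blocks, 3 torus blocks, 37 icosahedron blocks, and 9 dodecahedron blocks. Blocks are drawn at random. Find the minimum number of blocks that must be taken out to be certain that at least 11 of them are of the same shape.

Put each drawn block into a box by shape. The largest draw with every box below 11 takes min(count, 10) from each shape; shapes with fewer than 10 contribute all they have.
Σ min(cᵢ, 10) = 2 + 10 + 10 + 10 + 5 + 9 + 10 + 3 + 10 + 9 = 78.
Draw number 78 + 1 = 79 must push one box to 11.

79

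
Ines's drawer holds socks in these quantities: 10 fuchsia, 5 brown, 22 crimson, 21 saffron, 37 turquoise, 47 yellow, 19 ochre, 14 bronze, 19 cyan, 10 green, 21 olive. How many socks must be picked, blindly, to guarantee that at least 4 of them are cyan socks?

210

In the worst case for collecting cyan socks, every non-cyan sock comes out first.
There are 10 + 5 + 22 + 21 + 37 + 47 + 19 + 14 + 10 + 21 = 206 non-cyan socks altogether.
After those, each further sock must be cyan, so 206 + 4 = 210 draws guarantee 4 cyan socks.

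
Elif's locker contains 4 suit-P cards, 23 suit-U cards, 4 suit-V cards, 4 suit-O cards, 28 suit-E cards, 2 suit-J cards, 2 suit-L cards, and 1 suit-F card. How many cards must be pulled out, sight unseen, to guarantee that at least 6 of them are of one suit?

28

Pigeonhole: put each drawn card into a box by suit. The largest draw with every box below 6 takes min(count, 5) from each suit; suits with fewer than 5 contribute all they have.
Σ min(cᵢ, 5) = 4 + 5 + 4 + 4 + 5 + 2 + 2 + 1 = 27.
Draw number 27 + 1 = 28 must push one box to 6.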